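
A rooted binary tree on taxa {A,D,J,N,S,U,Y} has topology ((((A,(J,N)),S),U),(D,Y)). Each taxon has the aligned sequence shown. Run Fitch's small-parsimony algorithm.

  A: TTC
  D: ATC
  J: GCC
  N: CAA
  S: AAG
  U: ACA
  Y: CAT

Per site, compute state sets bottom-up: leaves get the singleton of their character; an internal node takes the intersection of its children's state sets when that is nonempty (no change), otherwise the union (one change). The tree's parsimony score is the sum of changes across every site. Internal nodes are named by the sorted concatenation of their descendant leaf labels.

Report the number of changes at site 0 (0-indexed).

JN@0: {G} ∪ {C} = {C,G} (union, +1)
AJN@0: {T} ∪ {C,G} = {C,G,T} (union, +1)
AJNS@0: {C,G,T} ∪ {A} = {A,C,G,T} (union, +1)
AJNSU@0: {A,C,G,T} ∩ {A} = {A} (intersection, +0)
DY@0: {A} ∪ {C} = {A,C} (union, +1)
ADJNSUY@0: {A} ∩ {A,C} = {A} (intersection, +0)
JN@1: {C} ∪ {A} = {A,C} (union, +1)
AJN@1: {T} ∪ {A,C} = {A,C,T} (union, +1)
AJNS@1: {A,C,T} ∩ {A} = {A} (intersection, +0)
AJNSU@1: {A} ∪ {C} = {A,C} (union, +1)
DY@1: {T} ∪ {A} = {A,T} (union, +1)
ADJNSUY@1: {A,C} ∩ {A,T} = {A} (intersection, +0)
JN@2: {C} ∪ {A} = {A,C} (union, +1)
AJN@2: {C} ∩ {A,C} = {C} (intersection, +0)
AJNS@2: {C} ∪ {G} = {C,G} (union, +1)
AJNSU@2: {C,G} ∪ {A} = {A,C,G} (union, +1)
DY@2: {C} ∪ {T} = {C,T} (union, +1)
ADJNSUY@2: {A,C,G} ∩ {C,T} = {C} (intersection, +0)
per-site changes: [4, 4, 4]; total = 12

4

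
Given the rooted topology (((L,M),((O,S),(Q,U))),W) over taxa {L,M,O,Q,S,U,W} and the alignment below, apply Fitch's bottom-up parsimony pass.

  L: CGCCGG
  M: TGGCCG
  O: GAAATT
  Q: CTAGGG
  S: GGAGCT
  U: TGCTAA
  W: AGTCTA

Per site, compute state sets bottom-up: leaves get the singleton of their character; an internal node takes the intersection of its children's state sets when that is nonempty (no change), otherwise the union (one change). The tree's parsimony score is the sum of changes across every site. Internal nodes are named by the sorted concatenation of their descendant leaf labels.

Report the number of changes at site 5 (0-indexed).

LM@0: {C} ∪ {T} = {C,T} (union, +1)
OS@0: {G} ∩ {G} = {G} (intersection, +0)
QU@0: {C} ∪ {T} = {C,T} (union, +1)
OQSU@0: {G} ∪ {C,T} = {C,G,T} (union, +1)
LMOQSU@0: {C,T} ∩ {C,G,T} = {C,T} (intersection, +0)
LMOQSUW@0: {C,T} ∪ {A} = {A,C,T} (union, +1)
LM@1: {G} ∩ {G} = {G} (intersection, +0)
OS@1: {A} ∪ {G} = {A,G} (union, +1)
QU@1: {T} ∪ {G} = {G,T} (union, +1)
OQSU@1: {A,G} ∩ {G,T} = {G} (intersection, +0)
LMOQSU@1: {G} ∩ {G} = {G} (intersection, +0)
LMOQSUW@1: {G} ∩ {G} = {G} (intersection, +0)
LM@2: {C} ∪ {G} = {C,G} (union, +1)
OS@2: {A} ∩ {A} = {A} (intersection, +0)
QU@2: {A} ∪ {C} = {A,C} (union, +1)
OQSU@2: {A} ∩ {A,C} = {A} (intersection, +0)
LMOQSU@2: {C,G} ∪ {A} = {A,C,G} (union, +1)
LMOQSUW@2: {A,C,G} ∪ {T} = {A,C,G,T} (union, +1)
LM@3: {C} ∩ {C} = {C} (intersection, +0)
OS@3: {A} ∪ {G} = {A,G} (union, +1)
QU@3: {G} ∪ {T} = {G,T} (union, +1)
OQSU@3: {A,G} ∩ {G,T} = {G} (intersection, +0)
LMOQSU@3: {C} ∪ {G} = {C,G} (union, +1)
LMOQSUW@3: {C,G} ∩ {C} = {C} (intersection, +0)
LM@4: {G} ∪ {C} = {C,G} (union, +1)
OS@4: {T} ∪ {C} = {C,T} (union, +1)
QU@4: {G} ∪ {A} = {A,G} (union, +1)
OQSU@4: {C,T} ∪ {A,G} = {A,C,G,T} (union, +1)
LMOQSU@4: {C,G} ∩ {A,C,G,T} = {C,G} (intersection, +0)
LMOQSUW@4: {C,G} ∪ {T} = {C,G,T} (union, +1)
LM@5: {G} ∩ {G} = {G} (intersection, +0)
OS@5: {T} ∩ {T} = {T} (intersection, +0)
QU@5: {G} ∪ {A} = {A,G} (union, +1)
OQSU@5: {T} ∪ {A,G} = {A,G,T} (union, +1)
LMOQSU@5: {G} ∩ {A,G,T} = {G} (intersection, +0)
LMOQSUW@5: {G} ∪ {A} = {A,G} (union, +1)
per-site changes: [4, 2, 4, 3, 5, 3]; total = 21

3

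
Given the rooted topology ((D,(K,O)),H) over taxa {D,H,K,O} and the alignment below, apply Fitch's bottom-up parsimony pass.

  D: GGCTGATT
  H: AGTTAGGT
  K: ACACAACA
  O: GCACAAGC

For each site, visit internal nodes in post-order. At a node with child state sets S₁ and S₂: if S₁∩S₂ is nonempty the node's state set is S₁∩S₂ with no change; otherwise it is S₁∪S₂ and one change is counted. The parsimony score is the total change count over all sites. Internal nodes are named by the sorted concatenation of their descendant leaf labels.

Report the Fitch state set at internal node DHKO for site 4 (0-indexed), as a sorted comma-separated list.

site 0, node KO: K={A} ∪ O={G} → {A,G} (+1)
site 0, node DKO: D={G} ∩ KO={A,G} → {G} (+0)
site 0, node DHKO: DKO={G} ∪ H={A} → {A,G} (+1)
site 1, node KO: K={C} ∩ O={C} → {C} (+0)
site 1, node DKO: D={G} ∪ KO={C} → {C,G} (+1)
site 1, node DHKO: DKO={C,G} ∩ H={G} → {G} (+0)
site 2, node KO: K={A} ∩ O={A} → {A} (+0)
site 2, node DKO: D={C} ∪ KO={A} → {A,C} (+1)
site 2, node DHKO: DKO={A,C} ∪ H={T} → {A,C,T} (+1)
site 3, node KO: K={C} ∩ O={C} → {C} (+0)
site 3, node DKO: D={T} ∪ KO={C} → {C,T} (+1)
site 3, node DHKO: DKO={C,T} ∩ H={T} → {T} (+0)
site 4, node KO: K={A} ∩ O={A} → {A} (+0)
site 4, node DKO: D={G} ∪ KO={A} → {A,G} (+1)
site 4, node DHKO: DKO={A,G} ∩ H={A} → {A} (+0)
site 5, node KO: K={A} ∩ O={A} → {A} (+0)
site 5, node DKO: D={A} ∩ KO={A} → {A} (+0)
site 5, node DHKO: DKO={A} ∪ H={G} → {A,G} (+1)
site 6, node KO: K={C} ∪ O={G} → {C,G} (+1)
site 6, node DKO: D={T} ∪ KO={C,G} → {C,G,T} (+1)
site 6, node DHKO: DKO={C,G,T} ∩ H={G} → {G} (+0)
site 7, node KO: K={A} ∪ O={C} → {A,C} (+1)
site 7, node DKO: D={T} ∪ KO={A,C} → {A,C,T} (+1)
site 7, node DHKO: DKO={A,C,T} ∩ H={T} → {T} (+0)
per-site changes: [2, 1, 2, 1, 1, 1, 2, 2]; total = 12

A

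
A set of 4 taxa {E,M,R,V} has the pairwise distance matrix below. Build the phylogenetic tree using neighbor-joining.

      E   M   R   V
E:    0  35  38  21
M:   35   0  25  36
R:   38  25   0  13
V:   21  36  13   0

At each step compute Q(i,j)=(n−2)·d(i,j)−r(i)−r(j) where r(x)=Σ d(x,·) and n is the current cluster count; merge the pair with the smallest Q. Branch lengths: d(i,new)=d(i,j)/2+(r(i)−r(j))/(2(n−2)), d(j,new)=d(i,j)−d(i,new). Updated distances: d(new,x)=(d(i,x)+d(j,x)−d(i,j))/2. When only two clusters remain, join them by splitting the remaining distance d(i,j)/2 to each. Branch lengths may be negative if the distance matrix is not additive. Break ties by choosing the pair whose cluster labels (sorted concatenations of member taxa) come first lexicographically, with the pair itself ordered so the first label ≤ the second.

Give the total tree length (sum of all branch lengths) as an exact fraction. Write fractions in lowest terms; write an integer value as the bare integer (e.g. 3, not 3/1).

iteration 1: select E,V (d=21, Q=-122); attach at lengths (33/2, 9/2); label the merged cluster EV
  updated: d(EV,M)=25, d(EV,R)=15
iteration 2: select EV,M (d=25, Q=-65); attach at lengths (15/2, 35/2); label the merged cluster EMV
  updated: d(EMV,R)=15/2
iteration 3: select EMV,R (d=15/2); attach at lengths (15/4, 15/4); label the merged cluster EMRV
final tree: (((E:33/2,V:9/2):15/2,M:35/2):15/4,R:15/4)
total length: 107/2

107/2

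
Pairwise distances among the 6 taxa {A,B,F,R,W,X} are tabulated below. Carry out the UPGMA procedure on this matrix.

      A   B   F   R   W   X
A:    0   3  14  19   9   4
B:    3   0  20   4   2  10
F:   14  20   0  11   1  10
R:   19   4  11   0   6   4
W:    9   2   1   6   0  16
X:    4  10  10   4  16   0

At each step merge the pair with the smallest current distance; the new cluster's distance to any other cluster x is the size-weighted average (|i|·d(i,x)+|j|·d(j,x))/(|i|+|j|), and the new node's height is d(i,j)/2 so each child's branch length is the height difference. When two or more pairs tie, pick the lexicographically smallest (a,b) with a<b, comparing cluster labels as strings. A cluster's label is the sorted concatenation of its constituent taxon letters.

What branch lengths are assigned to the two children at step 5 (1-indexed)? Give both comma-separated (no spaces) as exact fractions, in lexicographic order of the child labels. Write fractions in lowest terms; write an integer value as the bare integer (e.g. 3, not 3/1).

7/8,5

step 1: merge (F,W) at d=1; branch lengths F→1/2, W→1/2; new cluster FW
  updated: d(A,FW)=23/2, d(B,FW)=11, d(FW,R)=17/2, d(FW,X)=13
step 2: merge (A,B) at d=3; branch lengths A→3/2, B→3/2; new cluster AB
  updated: d(AB,FW)=45/4, d(AB,R)=23/2, d(AB,X)=7
step 3: merge (R,X) at d=4; branch lengths R→2, X→2; new cluster RX
  updated: d(AB,RX)=37/4, d(FW,RX)=43/4
step 4: merge (AB,RX) at d=37/4; branch lengths AB→25/8, RX→21/8; new cluster ABRX
  updated: d(ABRX,FW)=11
step 5: merge (ABRX,FW) at d=11; branch lengths ABRX→7/8, FW→5; new cluster ABFRWX
final tree: (((A:3/2,B:3/2):25/8,(R:2,X:2):21/8):7/8,(F:1/2,W:1/2):5)
total length: 157/8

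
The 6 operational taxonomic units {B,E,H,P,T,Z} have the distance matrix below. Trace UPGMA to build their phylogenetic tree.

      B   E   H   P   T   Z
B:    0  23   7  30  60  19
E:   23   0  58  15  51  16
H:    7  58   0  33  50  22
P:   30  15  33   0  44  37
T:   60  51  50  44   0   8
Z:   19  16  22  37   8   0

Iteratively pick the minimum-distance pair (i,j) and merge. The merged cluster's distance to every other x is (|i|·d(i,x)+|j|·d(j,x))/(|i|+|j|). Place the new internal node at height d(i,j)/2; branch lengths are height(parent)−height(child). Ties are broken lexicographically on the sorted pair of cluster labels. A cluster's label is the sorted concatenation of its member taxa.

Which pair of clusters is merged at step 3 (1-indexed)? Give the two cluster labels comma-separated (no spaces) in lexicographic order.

1. join B+H (d=7) ⇒ BH; edges |B|=7/2, |H|=7/2
  updated: d(BH,E)=81/2, d(BH,P)=63/2, d(BH,T)=55, d(BH,Z)=41/2
2. join T+Z (d=8) ⇒ TZ; edges |T|=4, |Z|=4
  updated: d(BH,TZ)=151/4, d(E,TZ)=67/2, d(P,TZ)=81/2
3. join E+P (d=15) ⇒ EP; edges |E|=15/2, |P|=15/2
  updated: d(BH,EP)=36, d(EP,TZ)=37
4. join BH+EP (d=36) ⇒ BEHP; edges |BH|=29/2, |EP|=21/2
  updated: d(BEHP,TZ)=299/8
5. join BEHP+TZ (d=299/8) ⇒ BEHPTZ; edges |BEHP|=11/16, |TZ|=235/16
final tree: (((B:7/2,H:7/2):29/2,(E:15/2,P:15/2):21/2):11/16,(T:4,Z:4):235/16)
total length: 563/8

E,P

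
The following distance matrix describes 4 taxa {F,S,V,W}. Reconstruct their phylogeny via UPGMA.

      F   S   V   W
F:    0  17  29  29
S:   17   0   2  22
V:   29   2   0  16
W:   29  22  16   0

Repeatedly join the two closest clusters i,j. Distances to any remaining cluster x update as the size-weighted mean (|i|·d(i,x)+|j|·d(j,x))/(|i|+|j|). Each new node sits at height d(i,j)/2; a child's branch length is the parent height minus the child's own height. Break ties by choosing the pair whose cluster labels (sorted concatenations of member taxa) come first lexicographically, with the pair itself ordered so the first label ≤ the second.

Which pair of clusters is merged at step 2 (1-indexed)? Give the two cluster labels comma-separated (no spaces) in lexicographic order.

SV,W

step 1: merge (S,V) at d=2; branch lengths S→1, V→1; new cluster SV
  updated: d(F,SV)=23, d(SV,W)=19
step 2: merge (SV,W) at d=19; branch lengths SV→17/2, W→19/2; new cluster SVW
  updated: d(F,SVW)=25
step 3: merge (F,SVW) at d=25; branch lengths F→25/2, SVW→3; new cluster FSVW
final tree: (F:25/2,((S:1,V:1):17/2,W:19/2):3)
total length: 71/2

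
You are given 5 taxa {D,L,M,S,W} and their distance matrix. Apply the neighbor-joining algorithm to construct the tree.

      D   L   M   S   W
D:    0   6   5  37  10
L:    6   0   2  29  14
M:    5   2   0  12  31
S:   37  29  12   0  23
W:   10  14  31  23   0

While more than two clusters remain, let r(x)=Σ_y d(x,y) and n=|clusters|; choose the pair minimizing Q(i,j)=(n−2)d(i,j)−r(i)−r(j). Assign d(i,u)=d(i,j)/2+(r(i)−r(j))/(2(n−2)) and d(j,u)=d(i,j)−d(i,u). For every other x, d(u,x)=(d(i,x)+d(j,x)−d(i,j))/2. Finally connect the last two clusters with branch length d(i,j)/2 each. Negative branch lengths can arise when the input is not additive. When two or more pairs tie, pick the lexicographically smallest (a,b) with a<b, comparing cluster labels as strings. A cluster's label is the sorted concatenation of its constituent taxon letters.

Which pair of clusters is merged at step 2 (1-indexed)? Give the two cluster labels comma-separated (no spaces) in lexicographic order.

iteration 1: select M,S (d=12, Q=-115); attach at lengths (-5/2, 29/2); label the merged cluster MS
  updated: d(D,MS)=15, d(L,MS)=19/2, d(MS,W)=21
iteration 2: select D,W (d=10, Q=-56); attach at lengths (3/2, 17/2); label the merged cluster DW
  updated: d(DW,L)=5, d(DW,MS)=13
iteration 3: select DW,L (d=5, Q=-55/2); attach at lengths (17/4, 3/4); label the merged cluster DLW
  updated: d(DLW,MS)=35/4
iteration 4: select DLW,MS (d=35/4); attach at lengths (35/8, 35/8); label the merged cluster DLMSW
final tree: (((D:3/2,W:17/2):17/4,L:3/4):35/8,(M:-5/2,S:29/2):35/8)
total length: 143/4

D,W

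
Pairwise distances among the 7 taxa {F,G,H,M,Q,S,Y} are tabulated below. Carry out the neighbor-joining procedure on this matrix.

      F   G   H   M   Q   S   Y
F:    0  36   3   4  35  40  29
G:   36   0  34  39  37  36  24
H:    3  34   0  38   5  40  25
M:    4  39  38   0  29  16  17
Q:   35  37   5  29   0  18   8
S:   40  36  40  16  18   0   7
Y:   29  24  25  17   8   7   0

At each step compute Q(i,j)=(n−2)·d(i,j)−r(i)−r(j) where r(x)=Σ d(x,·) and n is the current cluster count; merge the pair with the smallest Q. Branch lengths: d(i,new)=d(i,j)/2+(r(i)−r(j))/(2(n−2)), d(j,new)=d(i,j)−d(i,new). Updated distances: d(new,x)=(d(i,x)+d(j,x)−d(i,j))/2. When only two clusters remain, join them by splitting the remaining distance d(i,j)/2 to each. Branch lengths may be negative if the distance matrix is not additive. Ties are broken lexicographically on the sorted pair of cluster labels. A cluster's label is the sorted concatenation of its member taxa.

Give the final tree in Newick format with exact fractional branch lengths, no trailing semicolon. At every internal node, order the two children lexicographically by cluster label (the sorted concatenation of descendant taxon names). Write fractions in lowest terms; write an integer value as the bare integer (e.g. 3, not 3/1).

step 1: merge (F,H) at d=3, Q=-277; branch lengths F→17/10, H→13/10; new cluster FH
  updated: d(FH,G)=67/2, d(FH,M)=39/2, d(FH,Q)=37/2, d(FH,S)=77/2, d(FH,Y)=51/2
step 2: merge (FH,M) at d=39/2, Q=-178; branch lengths FH→93/8, M→63/8; new cluster FHM
  updated: d(FHM,G)=53/2, d(FHM,Q)=14, d(FHM,S)=35/2, d(FHM,Y)=23/2
step 3: merge (FHM,G) at d=53/2, Q=-227/2; branch lengths FHM→17/4, G→89/4; new cluster FGHM
  updated: d(FGHM,Q)=49/4, d(FGHM,S)=27/2, d(FGHM,Y)=9/2
step 4: merge (FGHM,Q) at d=49/4, Q=-44; branch lengths FGHM→33/8, Q→65/8; new cluster FGHMQ
  updated: d(FGHMQ,S)=77/8, d(FGHMQ,Y)=1/8
step 5: merge (FGHMQ,S) at d=77/8, Q=-67/4; branch lengths FGHMQ→11/8, S→33/4; new cluster FGHMQS
  updated: d(FGHMQS,Y)=-5/4
step 6: merge (FGHMQS,Y) at d=-5/4; branch lengths FGHMQS→-5/8, Y→-5/8; new cluster FGHMQSY
final tree: ((((((F:17/10,H:13/10):93/8,M:63/8):17/4,G:89/4):33/8,Q:65/8):11/8,S:33/4):-5/8,Y:-5/8)
total length: 557/8

((((((F:17/10,H:13/10):93/8,M:63/8):17/4,G:89/4):33/8,Q:65/8):11/8,S:33/4):-5/8,Y:-5/8)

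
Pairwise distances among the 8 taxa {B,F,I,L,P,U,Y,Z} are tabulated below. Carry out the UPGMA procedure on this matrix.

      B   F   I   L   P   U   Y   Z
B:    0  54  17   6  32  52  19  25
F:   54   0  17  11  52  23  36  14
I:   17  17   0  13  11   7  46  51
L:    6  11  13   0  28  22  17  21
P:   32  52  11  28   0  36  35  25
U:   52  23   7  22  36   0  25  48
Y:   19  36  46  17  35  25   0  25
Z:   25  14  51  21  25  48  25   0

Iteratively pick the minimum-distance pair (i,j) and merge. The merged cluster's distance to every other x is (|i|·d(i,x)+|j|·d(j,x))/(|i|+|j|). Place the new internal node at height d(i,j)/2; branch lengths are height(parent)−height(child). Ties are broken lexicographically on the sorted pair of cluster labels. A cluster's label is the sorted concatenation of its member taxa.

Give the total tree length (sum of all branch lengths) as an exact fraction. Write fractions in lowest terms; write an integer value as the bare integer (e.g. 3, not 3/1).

4859/60

step 1: merge (B,L) at d=6; branch lengths B→3, L→3; new cluster BL
  updated: d(BL,F)=65/2, d(BL,I)=15, d(BL,P)=30, d(BL,U)=37, d(BL,Y)=18, d(BL,Z)=23
step 2: merge (I,U) at d=7; branch lengths I→7/2, U→7/2; new cluster IU
  updated: d(BL,IU)=26, d(F,IU)=20, d(IU,P)=47/2, d(IU,Y)=71/2, d(IU,Z)=99/2
step 3: merge (F,Z) at d=14; branch lengths F→7, Z→7; new cluster FZ
  updated: d(BL,FZ)=111/4, d(FZ,IU)=139/4, d(FZ,P)=77/2, d(FZ,Y)=61/2
step 4: merge (BL,Y) at d=18; branch lengths BL→6, Y→9; new cluster BLY
  updated: d(BLY,FZ)=86/3, d(BLY,IU)=175/6, d(BLY,P)=95/3
step 5: merge (IU,P) at d=47/2; branch lengths IU→33/4, P→47/4; new cluster IPU
  updated: d(BLY,IPU)=30, d(FZ,IPU)=36
step 6: merge (BLY,FZ) at d=86/3; branch lengths BLY→16/3, FZ→22/3; new cluster BFLYZ
  updated: d(BFLYZ,IPU)=162/5
step 7: merge (BFLYZ,IPU) at d=162/5; branch lengths BFLYZ→28/15, IPU→89/20; new cluster BFILPUYZ
final tree: ((((B:3,L:3):6,Y:9):16/3,(F:7,Z:7):22/3):28/15,((I:7/2,U:7/2):33/4,P:47/4):89/20)
total length: 4859/60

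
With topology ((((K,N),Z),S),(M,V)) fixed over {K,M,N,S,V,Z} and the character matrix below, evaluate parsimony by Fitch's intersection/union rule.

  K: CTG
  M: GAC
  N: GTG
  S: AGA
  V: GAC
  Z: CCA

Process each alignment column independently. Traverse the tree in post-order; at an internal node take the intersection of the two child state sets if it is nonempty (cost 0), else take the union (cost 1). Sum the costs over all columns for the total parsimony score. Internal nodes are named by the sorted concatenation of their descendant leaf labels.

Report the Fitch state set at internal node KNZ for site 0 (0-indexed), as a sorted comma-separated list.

site 0, node KN: K={C} ∪ N={G} → {C,G} (+1)
site 0, node KNZ: KN={C,G} ∩ Z={C} → {C} (+0)
site 0, node KNSZ: KNZ={C} ∪ S={A} → {A,C} (+1)
site 0, node MV: M={G} ∩ V={G} → {G} (+0)
site 0, node KMNSVZ: KNSZ={A,C} ∪ MV={G} → {A,C,G} (+1)
site 1, node KN: K={T} ∩ N={T} → {T} (+0)
site 1, node KNZ: KN={T} ∪ Z={C} → {C,T} (+1)
site 1, node KNSZ: KNZ={C,T} ∪ S={G} → {C,G,T} (+1)
site 1, node MV: M={A} ∩ V={A} → {A} (+0)
site 1, node KMNSVZ: KNSZ={C,G,T} ∪ MV={A} → {A,C,G,T} (+1)
site 2, node KN: K={G} ∩ N={G} → {G} (+0)
site 2, node KNZ: KN={G} ∪ Z={A} → {A,G} (+1)
site 2, node KNSZ: KNZ={A,G} ∩ S={A} → {A} (+0)
site 2, node MV: M={C} ∩ V={C} → {C} (+0)
site 2, node KMNSVZ: KNSZ={A} ∪ MV={C} → {A,C} (+1)
per-site changes: [3, 3, 2]; total = 8

C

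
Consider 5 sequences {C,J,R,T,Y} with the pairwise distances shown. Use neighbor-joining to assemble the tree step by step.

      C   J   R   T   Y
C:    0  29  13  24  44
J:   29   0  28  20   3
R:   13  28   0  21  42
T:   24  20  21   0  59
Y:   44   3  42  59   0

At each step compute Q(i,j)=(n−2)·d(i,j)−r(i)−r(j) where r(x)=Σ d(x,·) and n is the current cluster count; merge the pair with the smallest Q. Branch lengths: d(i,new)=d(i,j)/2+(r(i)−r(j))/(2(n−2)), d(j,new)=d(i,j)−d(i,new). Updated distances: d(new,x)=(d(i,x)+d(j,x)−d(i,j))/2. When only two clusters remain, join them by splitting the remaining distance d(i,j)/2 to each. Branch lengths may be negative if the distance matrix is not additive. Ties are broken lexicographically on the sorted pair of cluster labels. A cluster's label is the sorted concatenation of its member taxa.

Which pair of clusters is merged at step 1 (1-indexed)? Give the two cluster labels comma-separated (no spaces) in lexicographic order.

J,Y

iteration 1: select J,Y (d=3, Q=-219); attach at lengths (-59/6, 77/6); label the merged cluster JY
  updated: d(C,JY)=35, d(JY,R)=67/2, d(JY,T)=38
iteration 2: select C,R (d=13, Q=-227/2); attach at lengths (61/8, 43/8); label the merged cluster CR
  updated: d(CR,JY)=111/4, d(CR,T)=16
iteration 3: select CR,JY (d=111/4, Q=-327/4); attach at lengths (23/8, 199/8); label the merged cluster CJRY
  updated: d(CJRY,T)=105/8
iteration 4: select CJRY,T (d=105/8); attach at lengths (105/16, 105/16); label the merged cluster CJRTY
final tree: (((C:61/8,R:43/8):23/8,(J:-59/6,Y:77/6):199/8):105/16,T:105/16)
total length: 455/8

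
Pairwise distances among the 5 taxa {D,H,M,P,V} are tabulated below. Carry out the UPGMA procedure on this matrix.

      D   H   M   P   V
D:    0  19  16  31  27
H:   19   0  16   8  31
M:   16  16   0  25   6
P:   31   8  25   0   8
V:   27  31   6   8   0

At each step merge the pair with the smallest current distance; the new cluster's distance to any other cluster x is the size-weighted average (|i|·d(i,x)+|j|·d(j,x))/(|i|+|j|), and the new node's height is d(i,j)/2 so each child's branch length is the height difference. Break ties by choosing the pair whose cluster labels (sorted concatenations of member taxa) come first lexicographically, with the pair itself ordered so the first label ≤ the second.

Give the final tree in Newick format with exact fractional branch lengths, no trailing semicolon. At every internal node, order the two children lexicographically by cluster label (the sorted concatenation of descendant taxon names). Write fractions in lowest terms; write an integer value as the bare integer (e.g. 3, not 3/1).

1. join M+V (d=6) ⇒ MV; edges |M|=3, |V|=3
  updated: d(D,MV)=43/2, d(H,MV)=47/2, d(MV,P)=33/2
2. join H+P (d=8) ⇒ HP; edges |H|=4, |P|=4
  updated: d(D,HP)=25, d(HP,MV)=20
3. join HP+MV (d=20) ⇒ HMPV; edges |HP|=6, |MV|=7
  updated: d(D,HMPV)=93/4
4. join D+HMPV (d=93/4) ⇒ DHMPV; edges |D|=93/8, |HMPV|=13/8
final tree: (D:93/8,((H:4,P:4):6,(M:3,V:3):7):13/8)
total length: 161/4

(D:93/8,((H:4,P:4):6,(M:3,V:3):7):13/8)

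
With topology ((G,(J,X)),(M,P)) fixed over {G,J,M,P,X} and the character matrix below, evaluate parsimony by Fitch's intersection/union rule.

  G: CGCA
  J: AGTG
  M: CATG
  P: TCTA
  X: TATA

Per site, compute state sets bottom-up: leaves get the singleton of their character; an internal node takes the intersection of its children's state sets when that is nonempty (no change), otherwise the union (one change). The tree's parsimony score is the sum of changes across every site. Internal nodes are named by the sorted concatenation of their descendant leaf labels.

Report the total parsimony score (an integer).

site 0, node JX: J={A} ∪ X={T} → {A,T} (+1)
site 0, node GJX: G={C} ∪ JX={A,T} → {A,C,T} (+1)
site 0, node MP: M={C} ∪ P={T} → {C,T} (+1)
site 0, node GJMPX: GJX={A,C,T} ∩ MP={C,T} → {C,T} (+0)
site 1, node JX: J={G} ∪ X={A} → {A,G} (+1)
site 1, node GJX: G={G} ∩ JX={A,G} → {G} (+0)
site 1, node MP: M={A} ∪ P={C} → {A,C} (+1)
site 1, node GJMPX: GJX={G} ∪ MP={A,C} → {A,C,G} (+1)
site 2, node JX: J={T} ∩ X={T} → {T} (+0)
site 2, node GJX: G={C} ∪ JX={T} → {C,T} (+1)
site 2, node MP: M={T} ∩ P={T} → {T} (+0)
site 2, node GJMPX: GJX={C,T} ∩ MP={T} → {T} (+0)
site 3, node JX: J={G} ∪ X={A} → {A,G} (+1)
site 3, node GJX: G={A} ∩ JX={A,G} → {A} (+0)
site 3, node MP: M={G} ∪ P={A} → {A,G} (+1)
site 3, node GJMPX: GJX={A} ∩ MP={A,G} → {A} (+0)
per-site changes: [3, 3, 1, 2]; total = 9

9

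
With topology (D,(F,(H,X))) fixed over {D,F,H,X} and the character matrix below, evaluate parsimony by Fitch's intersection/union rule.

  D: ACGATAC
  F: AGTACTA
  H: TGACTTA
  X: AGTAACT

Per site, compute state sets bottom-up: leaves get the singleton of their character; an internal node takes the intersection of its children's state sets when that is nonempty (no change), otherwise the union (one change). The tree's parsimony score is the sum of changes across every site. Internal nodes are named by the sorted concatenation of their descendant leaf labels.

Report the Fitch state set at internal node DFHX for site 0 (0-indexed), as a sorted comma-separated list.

A

[col 0] HX: children H:{T}, X:{A} ∪→ {A,T}; cost 1
[col 0] FHX: children F:{A}, HX:{A,T} ∩→ {A}; cost 0
[col 0] DFHX: children D:{A}, FHX:{A} ∩→ {A}; cost 0
[col 1] HX: children H:{G}, X:{G} ∩→ {G}; cost 0
[col 1] FHX: children F:{G}, HX:{G} ∩→ {G}; cost 0
[col 1] DFHX: children D:{C}, FHX:{G} ∪→ {C,G}; cost 1
[col 2] HX: children H:{A}, X:{T} ∪→ {A,T}; cost 1
[col 2] FHX: children F:{T}, HX:{A,T} ∩→ {T}; cost 0
[col 2] DFHX: children D:{G}, FHX:{T} ∪→ {G,T}; cost 1
[col 3] HX: children H:{C}, X:{A} ∪→ {A,C}; cost 1
[col 3] FHX: children F:{A}, HX:{A,C} ∩→ {A}; cost 0
[col 3] DFHX: children D:{A}, FHX:{A} ∩→ {A}; cost 0
[col 4] HX: children H:{T}, X:{A} ∪→ {A,T}; cost 1
[col 4] FHX: children F:{C}, HX:{A,T} ∪→ {A,C,T}; cost 1
[col 4] DFHX: children D:{T}, FHX:{A,C,T} ∩→ {T}; cost 0
[col 5] HX: children H:{T}, X:{C} ∪→ {C,T}; cost 1
[col 5] FHX: children F:{T}, HX:{C,T} ∩→ {T}; cost 0
[col 5] DFHX: children D:{A}, FHX:{T} ∪→ {A,T}; cost 1
[col 6] HX: children H:{A}, X:{T} ∪→ {A,T}; cost 1
[col 6] FHX: children F:{A}, HX:{A,T} ∩→ {A}; cost 0
[col 6] DFHX: children D:{C}, FHX:{A} ∪→ {A,C}; cost 1
per-site changes: [1, 1, 2, 1, 2, 2, 2]; total = 11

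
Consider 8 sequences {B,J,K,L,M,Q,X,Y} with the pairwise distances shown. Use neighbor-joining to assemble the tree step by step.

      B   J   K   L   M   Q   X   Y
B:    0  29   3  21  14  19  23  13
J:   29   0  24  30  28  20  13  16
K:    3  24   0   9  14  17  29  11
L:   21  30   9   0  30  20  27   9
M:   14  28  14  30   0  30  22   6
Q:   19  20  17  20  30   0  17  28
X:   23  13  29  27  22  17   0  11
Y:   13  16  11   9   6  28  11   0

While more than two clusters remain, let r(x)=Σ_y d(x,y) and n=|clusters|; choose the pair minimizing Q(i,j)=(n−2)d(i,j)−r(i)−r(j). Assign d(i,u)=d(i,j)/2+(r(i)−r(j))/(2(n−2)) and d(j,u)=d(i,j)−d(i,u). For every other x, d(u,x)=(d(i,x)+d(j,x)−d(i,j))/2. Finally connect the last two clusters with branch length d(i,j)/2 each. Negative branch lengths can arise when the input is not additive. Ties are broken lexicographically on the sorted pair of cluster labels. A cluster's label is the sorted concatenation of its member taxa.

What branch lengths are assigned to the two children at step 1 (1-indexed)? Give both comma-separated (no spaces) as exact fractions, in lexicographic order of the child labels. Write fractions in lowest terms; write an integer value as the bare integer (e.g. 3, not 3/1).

8,5

1. join J+X (d=13, Q=-224) ⇒ JX; edges |J|=8, |X|=5
  updated: d(B,JX)=39/2, d(JX,K)=20, d(JX,L)=22, d(JX,M)=37/2, d(JX,Q)=12, d(JX,Y)=7
2. join JX+Q (d=12, Q=-165) ⇒ JQX; edges |JX|=33/10, |Q|=87/10
  updated: d(B,JQX)=53/4, d(JQX,K)=25/2, d(JQX,L)=15, d(JQX,M)=73/4, d(JQX,Y)=23/2
3. join M+Y (d=6, Q=-435/4) ⇒ MY; edges |M|=223/32, |Y|=-31/32
  updated: d(B,MY)=21/2, d(JQX,MY)=95/8, d(K,MY)=19/2, d(L,MY)=33/2
4. join B+K (d=3, Q=-291/4) ⇒ BK; edges |B|=91/24, |K|=-19/24
  updated: d(BK,JQX)=91/8, d(BK,L)=27/2, d(BK,MY)=17/2
5. join BK+MY (d=17/2, Q=-213/4) ⇒ BKMY; edges |BK|=27/8, |MY|=41/8
  updated: d(BKMY,JQX)=59/8, d(BKMY,L)=43/4
6. join BKMY+JQX (d=59/8, Q=-265/8) ⇒ BJKMQXY; edges |BKMY|=25/16, |JQX|=93/16
  updated: d(BJKMQXY,L)=147/16
7. join BJKMQXY+L (d=147/16) ⇒ BJKLMQXY; edges |BJKMQXY|=147/32, |L|=147/32
final tree: ((((B:91/24,K:-19/24):27/8,(M:223/32,Y:-31/32):41/8):25/16,((J:8,X:5):33/10,Q:87/10):93/16):147/32,L:147/32)
total length: 945/16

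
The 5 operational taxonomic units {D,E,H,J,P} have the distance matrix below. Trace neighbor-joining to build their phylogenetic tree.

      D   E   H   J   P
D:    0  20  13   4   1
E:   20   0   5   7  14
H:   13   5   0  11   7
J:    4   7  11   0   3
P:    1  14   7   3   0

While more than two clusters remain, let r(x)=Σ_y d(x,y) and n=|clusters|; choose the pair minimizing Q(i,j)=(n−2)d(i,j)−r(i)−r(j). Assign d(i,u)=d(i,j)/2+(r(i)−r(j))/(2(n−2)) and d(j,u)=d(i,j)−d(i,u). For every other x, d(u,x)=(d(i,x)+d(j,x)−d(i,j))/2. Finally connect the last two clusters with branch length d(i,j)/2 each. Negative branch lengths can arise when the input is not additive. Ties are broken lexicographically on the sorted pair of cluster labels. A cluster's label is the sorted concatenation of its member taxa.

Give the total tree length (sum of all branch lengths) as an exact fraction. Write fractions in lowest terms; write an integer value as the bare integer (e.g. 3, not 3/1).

step 1: merge (E,H) at d=5, Q=-67; branch lengths E→25/6, H→5/6; new cluster EH
  updated: d(D,EH)=14, d(EH,J)=13/2, d(EH,P)=8
step 2: merge (D,P) at d=1, Q=-29; branch lengths D→9/4, P→-5/4; new cluster DP
  updated: d(DP,EH)=21/2, d(DP,J)=3
step 3: merge (DP,EH) at d=21/2, Q=-20; branch lengths DP→7/2, EH→7; new cluster DEHP
  updated: d(DEHP,J)=-1/2
step 4: merge (DEHP,J) at d=-1/2; branch lengths DEHP→-1/4, J→-1/4; new cluster DEHJP
final tree: (((D:9/4,P:-5/4):7/2,(E:25/6,H:5/6):7):-1/4,J:-1/4)
total length: 16

16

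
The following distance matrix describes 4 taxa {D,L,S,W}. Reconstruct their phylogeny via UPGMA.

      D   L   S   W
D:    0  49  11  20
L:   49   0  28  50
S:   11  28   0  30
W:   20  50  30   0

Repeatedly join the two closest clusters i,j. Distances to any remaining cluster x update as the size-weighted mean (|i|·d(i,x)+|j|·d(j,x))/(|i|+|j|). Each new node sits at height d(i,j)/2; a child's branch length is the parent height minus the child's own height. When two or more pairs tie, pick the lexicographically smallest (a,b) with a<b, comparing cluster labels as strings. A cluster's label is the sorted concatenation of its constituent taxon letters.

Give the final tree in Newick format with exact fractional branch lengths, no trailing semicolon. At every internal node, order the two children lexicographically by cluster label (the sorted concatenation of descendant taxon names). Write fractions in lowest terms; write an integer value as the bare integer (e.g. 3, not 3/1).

step 1: merge (D,S) at d=11; branch lengths D→11/2, S→11/2; new cluster DS
  updated: d(DS,L)=77/2, d(DS,W)=25
step 2: merge (DS,W) at d=25; branch lengths DS→7, W→25/2; new cluster DSW
  updated: d(DSW,L)=127/3
step 3: merge (DSW,L) at d=127/3; branch lengths DSW→26/3, L→127/6; new cluster DLSW
final tree: (((D:11/2,S:11/2):7,W:25/2):26/3,L:127/6)
total length: 181/3

(((D:11/2,S:11/2):7,W:25/2):26/3,L:127/6)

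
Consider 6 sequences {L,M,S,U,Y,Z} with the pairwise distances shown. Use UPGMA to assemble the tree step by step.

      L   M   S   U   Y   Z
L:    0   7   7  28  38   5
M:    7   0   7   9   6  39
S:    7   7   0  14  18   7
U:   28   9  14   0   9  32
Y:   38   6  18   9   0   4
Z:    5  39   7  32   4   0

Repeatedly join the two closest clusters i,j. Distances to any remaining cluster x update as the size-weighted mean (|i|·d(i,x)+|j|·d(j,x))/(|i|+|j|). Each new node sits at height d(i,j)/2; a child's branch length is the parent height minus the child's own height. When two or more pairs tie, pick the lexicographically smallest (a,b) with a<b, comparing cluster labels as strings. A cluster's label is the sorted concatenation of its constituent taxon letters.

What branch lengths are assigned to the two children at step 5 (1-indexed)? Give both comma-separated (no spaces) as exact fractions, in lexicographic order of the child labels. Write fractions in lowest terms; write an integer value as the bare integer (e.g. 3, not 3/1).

step 1: merge (Y,Z) at d=4; branch lengths Y→2, Z→2; new cluster YZ
  updated: d(L,YZ)=43/2, d(M,YZ)=45/2, d(S,YZ)=25/2, d(U,YZ)=41/2
step 2: merge (L,M) at d=7; branch lengths L→7/2, M→7/2; new cluster LM
  updated: d(LM,S)=7, d(LM,U)=37/2, d(LM,YZ)=22
step 3: merge (LM,S) at d=7; branch lengths LM→0, S→7/2; new cluster LMS
  updated: d(LMS,U)=17, d(LMS,YZ)=113/6
step 4: merge (LMS,U) at d=17; branch lengths LMS→5, U→17/2; new cluster LMSU
  updated: d(LMSU,YZ)=77/4
step 5: merge (LMSU,YZ) at d=77/4; branch lengths LMSU→9/8, YZ→61/8; new cluster LMSUYZ
final tree: ((((L:7/2,M:7/2):0,S:7/2):5,U:17/2):9/8,(Y:2,Z:2):61/8)
total length: 147/4

9/8,61/8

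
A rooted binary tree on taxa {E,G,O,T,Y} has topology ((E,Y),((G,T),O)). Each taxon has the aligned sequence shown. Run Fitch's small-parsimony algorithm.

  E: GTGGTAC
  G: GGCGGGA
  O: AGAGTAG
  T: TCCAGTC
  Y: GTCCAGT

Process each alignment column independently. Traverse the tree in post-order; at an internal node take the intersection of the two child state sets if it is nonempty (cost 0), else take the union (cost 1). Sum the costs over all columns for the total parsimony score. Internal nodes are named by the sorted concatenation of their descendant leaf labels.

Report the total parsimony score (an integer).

16

site 0, node EY: E={G} ∩ Y={G} → {G} (+0)
site 0, node GT: G={G} ∪ T={T} → {G,T} (+1)
site 0, node GOT: GT={G,T} ∪ O={A} → {A,G,T} (+1)
site 0, node EGOTY: EY={G} ∩ GOT={A,G,T} → {G} (+0)
site 1, node EY: E={T} ∩ Y={T} → {T} (+0)
site 1, node GT: G={G} ∪ T={C} → {C,G} (+1)
site 1, node GOT: GT={C,G} ∩ O={G} → {G} (+0)
site 1, node EGOTY: EY={T} ∪ GOT={G} → {G,T} (+1)
site 2, node EY: E={G} ∪ Y={C} → {C,G} (+1)
site 2, node GT: G={C} ∩ T={C} → {C} (+0)
site 2, node GOT: GT={C} ∪ O={A} → {A,C} (+1)
site 2, node EGOTY: EY={C,G} ∩ GOT={A,C} → {C} (+0)
site 3, node EY: E={G} ∪ Y={C} → {C,G} (+1)
site 3, node GT: G={G} ∪ T={A} → {A,G} (+1)
site 3, node GOT: GT={A,G} ∩ O={G} → {G} (+0)
site 3, node EGOTY: EY={C,G} ∩ GOT={G} → {G} (+0)
site 4, node EY: E={T} ∪ Y={A} → {A,T} (+1)
site 4, node GT: G={G} ∩ T={G} → {G} (+0)
site 4, node GOT: GT={G} ∪ O={T} → {G,T} (+1)
site 4, node EGOTY: EY={A,T} ∩ GOT={G,T} → {T} (+0)
site 5, node EY: E={A} ∪ Y={G} → {A,G} (+1)
site 5, node GT: G={G} ∪ T={T} → {G,T} (+1)
site 5, node GOT: GT={G,T} ∪ O={A} → {A,G,T} (+1)
site 5, node EGOTY: EY={A,G} ∩ GOT={A,G,T} → {A,G} (+0)
site 6, node EY: E={C} ∪ Y={T} → {C,T} (+1)
site 6, node GT: G={A} ∪ T={C} → {A,C} (+1)
site 6, node GOT: GT={A,C} ∪ O={G} → {A,C,G} (+1)
site 6, node EGOTY: EY={C,T} ∩ GOT={A,C,G} → {C} (+0)
per-site changes: [2, 2, 2, 2, 2, 3, 3]; total = 16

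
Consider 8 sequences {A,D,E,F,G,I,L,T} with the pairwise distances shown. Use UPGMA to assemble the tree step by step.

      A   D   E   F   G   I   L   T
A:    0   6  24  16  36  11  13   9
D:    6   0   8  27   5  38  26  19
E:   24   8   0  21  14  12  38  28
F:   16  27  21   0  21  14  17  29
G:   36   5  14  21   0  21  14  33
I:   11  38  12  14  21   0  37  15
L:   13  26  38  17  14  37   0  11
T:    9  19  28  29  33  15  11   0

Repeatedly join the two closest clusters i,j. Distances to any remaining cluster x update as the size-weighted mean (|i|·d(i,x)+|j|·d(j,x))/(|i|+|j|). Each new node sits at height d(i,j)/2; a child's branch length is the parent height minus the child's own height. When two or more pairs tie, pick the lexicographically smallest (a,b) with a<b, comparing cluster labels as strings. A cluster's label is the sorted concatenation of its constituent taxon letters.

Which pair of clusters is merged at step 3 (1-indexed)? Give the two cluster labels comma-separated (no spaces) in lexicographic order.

DG,E

step 1: merge (D,G) at d=5; branch lengths D→5/2, G→5/2; new cluster DG
  updated: d(A,DG)=21, d(DG,E)=11, d(DG,F)=24, d(DG,I)=59/2, d(DG,L)=20, d(DG,T)=26
step 2: merge (A,T) at d=9; branch lengths A→9/2, T→9/2; new cluster AT
  updated: d(AT,DG)=47/2, d(AT,E)=26, d(AT,F)=45/2, d(AT,I)=13, d(AT,L)=12
step 3: merge (DG,E) at d=11; branch lengths DG→3, E→11/2; new cluster DEG
  updated: d(AT,DEG)=73/3, d(DEG,F)=23, d(DEG,I)=71/3, d(DEG,L)=26
step 4: merge (AT,L) at d=12; branch lengths AT→3/2, L→6; new cluster ALT
  updated: d(ALT,DEG)=224/9, d(ALT,F)=62/3, d(ALT,I)=21
step 5: merge (F,I) at d=14; branch lengths F→7, I→7; new cluster FI
  updated: d(ALT,FI)=125/6, d(DEG,FI)=70/3
step 6: merge (ALT,FI) at d=125/6; branch lengths ALT→53/12, FI→41/12; new cluster AFILT
  updated: d(AFILT,DEG)=364/15
step 7: merge (AFILT,DEG) at d=364/15; branch lengths AFILT→103/60, DEG→199/30; new cluster ADEFGILT
final tree: ((((A:9/2,T:9/2):3/2,L:6):53/12,(F:7,I:7):41/12):103/60,((D:5/2,G:5/2):3,E:11/2):199/30)
total length: 3611/60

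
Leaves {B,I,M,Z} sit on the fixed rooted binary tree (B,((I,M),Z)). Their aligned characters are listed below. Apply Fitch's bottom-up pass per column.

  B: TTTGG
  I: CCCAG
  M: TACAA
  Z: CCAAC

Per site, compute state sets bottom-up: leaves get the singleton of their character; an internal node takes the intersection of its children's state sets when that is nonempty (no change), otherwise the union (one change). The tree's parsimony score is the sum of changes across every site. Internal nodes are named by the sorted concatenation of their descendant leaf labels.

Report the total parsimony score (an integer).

9

[col 0] IM: children I:{C}, M:{T} ∪→ {C,T}; cost 1
[col 0] IMZ: children IM:{C,T}, Z:{C} ∩→ {C}; cost 0
[col 0] BIMZ: children B:{T}, IMZ:{C} ∪→ {C,T}; cost 1
[col 1] IM: children I:{C}, M:{A} ∪→ {A,C}; cost 1
[col 1] IMZ: children IM:{A,C}, Z:{C} ∩→ {C}; cost 0
[col 1] BIMZ: children B:{T}, IMZ:{C} ∪→ {C,T}; cost 1
[col 2] IM: children I:{C}, M:{C} ∩→ {C}; cost 0
[col 2] IMZ: children IM:{C}, Z:{A} ∪→ {A,C}; cost 1
[col 2] BIMZ: children B:{T}, IMZ:{A,C} ∪→ {A,C,T}; cost 1
[col 3] IM: children I:{A}, M:{A} ∩→ {A}; cost 0
[col 3] IMZ: children IM:{A}, Z:{A} ∩→ {A}; cost 0
[col 3] BIMZ: children B:{G}, IMZ:{A} ∪→ {A,G}; cost 1
[col 4] IM: children I:{G}, M:{A} ∪→ {A,G}; cost 1
[col 4] IMZ: children IM:{A,G}, Z:{C} ∪→ {A,C,G}; cost 1
[col 4] BIMZ: children B:{G}, IMZ:{A,C,G} ∩→ {G}; cost 0
per-site changes: [2, 2, 2, 1, 2]; total = 9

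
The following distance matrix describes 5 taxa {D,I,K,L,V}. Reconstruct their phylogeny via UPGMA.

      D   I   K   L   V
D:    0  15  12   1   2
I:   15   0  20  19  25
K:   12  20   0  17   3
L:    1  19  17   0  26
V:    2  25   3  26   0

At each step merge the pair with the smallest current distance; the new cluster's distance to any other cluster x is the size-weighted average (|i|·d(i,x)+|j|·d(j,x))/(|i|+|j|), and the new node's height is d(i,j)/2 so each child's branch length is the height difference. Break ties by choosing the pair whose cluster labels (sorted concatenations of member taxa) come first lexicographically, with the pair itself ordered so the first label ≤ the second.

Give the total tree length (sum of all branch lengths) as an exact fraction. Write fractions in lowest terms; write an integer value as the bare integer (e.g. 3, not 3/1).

231/8

iteration 1: select D,L (d=1); attach at lengths (1/2, 1/2); label the merged cluster DL
  updated: d(DL,I)=17, d(DL,K)=29/2, d(DL,V)=14
iteration 2: select K,V (d=3); attach at lengths (3/2, 3/2); label the merged cluster KV
  updated: d(DL,KV)=57/4, d(I,KV)=45/2
iteration 3: select DL,KV (d=57/4); attach at lengths (53/8, 45/8); label the merged cluster DKLV
  updated: d(DKLV,I)=79/4
iteration 4: select DKLV,I (d=79/4); attach at lengths (11/4, 79/8); label the merged cluster DIKLV
final tree: (((D:1/2,L:1/2):53/8,(K:3/2,V:3/2):45/8):11/4,I:79/8)
total length: 231/8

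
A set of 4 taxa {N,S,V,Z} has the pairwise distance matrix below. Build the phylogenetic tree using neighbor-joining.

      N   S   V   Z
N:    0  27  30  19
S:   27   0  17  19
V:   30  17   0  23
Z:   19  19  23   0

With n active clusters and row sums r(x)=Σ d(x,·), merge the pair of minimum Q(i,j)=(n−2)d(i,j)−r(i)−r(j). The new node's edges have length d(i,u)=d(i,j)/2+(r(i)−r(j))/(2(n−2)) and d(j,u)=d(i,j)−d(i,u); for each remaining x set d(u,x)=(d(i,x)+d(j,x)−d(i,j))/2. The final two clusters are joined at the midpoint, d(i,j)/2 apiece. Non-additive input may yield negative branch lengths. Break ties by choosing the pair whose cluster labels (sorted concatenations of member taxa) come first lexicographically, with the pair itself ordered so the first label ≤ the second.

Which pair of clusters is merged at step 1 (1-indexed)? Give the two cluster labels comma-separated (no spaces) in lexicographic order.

1. join N+Z (d=19, Q=-99) ⇒ NZ; edges |N|=53/4, |Z|=23/4
  updated: d(NZ,S)=27/2, d(NZ,V)=17
2. join NZ+S (d=27/2, Q=-95/2) ⇒ NSZ; edges |NZ|=27/4, |S|=27/4
  updated: d(NSZ,V)=41/4
3. join NSZ+V (d=41/4) ⇒ NSVZ; edges |NSZ|=41/8, |V|=41/8
final tree: (((N:53/4,Z:23/4):27/4,S:27/4):41/8,V:41/8)
total length: 171/4

N,Z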